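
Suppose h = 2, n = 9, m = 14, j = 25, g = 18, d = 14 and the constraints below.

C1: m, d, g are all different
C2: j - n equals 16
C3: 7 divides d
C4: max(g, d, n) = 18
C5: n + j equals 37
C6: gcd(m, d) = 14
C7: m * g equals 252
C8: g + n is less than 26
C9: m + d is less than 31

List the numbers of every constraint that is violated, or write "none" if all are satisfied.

C1: m = d = 14, not all different — does not hold.
C2: j - n = 25 - 9 = 16 — holds.
C3: 14 / 7 = 2, so 7 divides 14 — holds.
C4: max(18, 14, 9) = 18 — holds.
C5: n + j = 9 + 25 = 34, not 37 — does not hold.
C6: gcd(14, 14) = 14 — holds.
C7: m * g = 14 * 18 = 252 — holds.
C8: g + n = 18 + 9 = 27; 27 ≥ 26, bound 26 not met — does not hold.
C9: m + d = 14 + 14 = 28; 28 < 31 — holds.

Violated: 1, 5, and 8.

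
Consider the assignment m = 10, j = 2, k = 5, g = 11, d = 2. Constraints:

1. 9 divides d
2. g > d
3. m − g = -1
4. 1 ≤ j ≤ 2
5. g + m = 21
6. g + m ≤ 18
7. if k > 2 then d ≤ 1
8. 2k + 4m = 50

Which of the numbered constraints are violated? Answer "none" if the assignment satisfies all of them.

No — constraints 1, 6, and 7 are not satisfied.

1. 2 = 9×0 + 2, so 9 does not divide 2 — violated.
2. g = 11, d = 2; 11 > 2 — OK.
3. m − g = 10 − 11 = -1 — OK.
4. j = 2 lies in [1, 2] — OK.
5. g + m = 11 + 10 = 21 — OK.
6. g + m = 11 + 10 = 21; 21 > 18, bound 18 not met — violated.
7. k = 5 > 2, so we need d ≤ 1; but d = 2 > 1 — violated.
8. 2k + 4m = 2(5) + 4(10) = 50 — OK.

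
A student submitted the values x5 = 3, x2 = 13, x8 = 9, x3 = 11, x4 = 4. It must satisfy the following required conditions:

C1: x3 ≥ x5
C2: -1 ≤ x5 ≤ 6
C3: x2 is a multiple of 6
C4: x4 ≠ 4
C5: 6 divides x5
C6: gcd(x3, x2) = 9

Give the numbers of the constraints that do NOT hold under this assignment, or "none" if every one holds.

No — constraints 3, 4, 5, and 6 are not satisfied.

C1: x3 = 11, x5 = 3; 11 ≥ 3  holds
C2: x5 = 3 lies in [-1, 6]  holds
C3: 13 = 6×2 + 1, so 6 does not divide 13  fails
C4: x4 = 4, but 4 is required to differ  fails
C5: 3 = 6×0 + 3, so 6 does not divide 3  fails
C6: gcd(11, 13) = 1, not 9  fails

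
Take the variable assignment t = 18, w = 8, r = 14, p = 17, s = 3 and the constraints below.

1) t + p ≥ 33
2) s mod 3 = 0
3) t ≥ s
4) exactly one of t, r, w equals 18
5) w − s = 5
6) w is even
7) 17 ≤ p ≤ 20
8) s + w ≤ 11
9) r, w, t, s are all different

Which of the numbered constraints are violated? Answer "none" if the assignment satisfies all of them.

1) t + p = 18 + 17 = 35; 35 ≥ 33  OK
2) 3 mod 3 = 0  OK
3) t = 18, s = 3; 18 ≥ 3  OK
4) t=18, r=14, w=8; 1 of them equals 18  OK
5) w − s = 8 − 3 = 5  OK
6) w = 8 is even  OK
7) p = 17 lies in [17, 20]  OK
8) s + w = 3 + 8 = 11; 11 ≤ 11  OK
9) values 14, 8, 18, 3 are pairwise distinct  OK

Yes — all constraints hold.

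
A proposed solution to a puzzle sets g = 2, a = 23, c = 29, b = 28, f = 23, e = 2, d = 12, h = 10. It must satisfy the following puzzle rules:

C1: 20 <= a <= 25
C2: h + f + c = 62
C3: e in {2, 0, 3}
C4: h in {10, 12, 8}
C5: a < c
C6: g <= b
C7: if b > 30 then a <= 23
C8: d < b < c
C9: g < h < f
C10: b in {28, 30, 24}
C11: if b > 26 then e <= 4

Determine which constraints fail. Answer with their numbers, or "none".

C1: a = 23 lies in [20, 25] — OK.
C2: h + f + c = 10 + 23 + 29 = 62 — OK.
C3: e = 2 is in {2, 0, 3} — OK.
C4: h = 10 is in {10, 12, 8} — OK.
C5: a = 23, c = 29; 23 < 29 — OK.
C6: g = 2, b = 28; 2 ≤ 28 — OK.
C7: b = 28, not > 30; antecedent false, conditional vacuously true — OK.
C8: values 12 < 28 < 29 — OK.
C9: values 2 < 10 < 23 — OK.
C10: b = 28 is in {28, 30, 24} — OK.
C11: b = 28 > 26, so we need e ≤ 4; e = 2 ≤ 4 — OK.

Yes — all constraints hold.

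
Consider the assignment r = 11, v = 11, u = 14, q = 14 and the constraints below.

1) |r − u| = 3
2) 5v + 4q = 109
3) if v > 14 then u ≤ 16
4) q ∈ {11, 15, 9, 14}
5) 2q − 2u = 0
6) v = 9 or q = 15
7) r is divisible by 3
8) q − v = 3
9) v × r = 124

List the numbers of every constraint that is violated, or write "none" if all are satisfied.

No — constraints 2, 6, 7, and 9 are not satisfied.

1) |11 − 14| = 3  true
2) 5v + 4q = 5(11) + 4(14) = 111, not 109  false
3) v = 11, not > 14; antecedent false, conditional vacuously true  true
4) q = 14 is in {11, 15, 9, 14}  true
5) 2q − 2u = 2(14) − 2(14) = 0  true
6) v = 11 ≠ 9 and q = 14 ≠ 15; both disjuncts false  false
7) 11 = 3×3 + 2, so 3 does not divide 11  false
8) q − v = 14 − 11 = 3  true
9) v × r = 11 × 11 = 121, not 124  false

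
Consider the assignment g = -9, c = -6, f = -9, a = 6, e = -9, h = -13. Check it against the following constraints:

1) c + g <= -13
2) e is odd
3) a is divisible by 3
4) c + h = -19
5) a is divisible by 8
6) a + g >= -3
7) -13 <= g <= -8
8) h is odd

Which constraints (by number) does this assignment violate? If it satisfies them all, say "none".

The assignment fails constraint 5.

1) c + g = -6 + (-9) = -15; -15 ≤ -13 — satisfied.
2) e = -9 is odd — satisfied.
3) 6 / 3 = 2, so 3 divides 6 — satisfied.
4) c + h = -6 + (-13) = -19 — satisfied.
5) 6 = 8*0 + 6, so 8 does not divide 6 — violated.
6) a + g = 6 + (-9) = -3; -3 ≥ -3 — satisfied.
7) g = -9 lies in [-13, -8] — satisfied.
8) h = -13 is odd — satisfied.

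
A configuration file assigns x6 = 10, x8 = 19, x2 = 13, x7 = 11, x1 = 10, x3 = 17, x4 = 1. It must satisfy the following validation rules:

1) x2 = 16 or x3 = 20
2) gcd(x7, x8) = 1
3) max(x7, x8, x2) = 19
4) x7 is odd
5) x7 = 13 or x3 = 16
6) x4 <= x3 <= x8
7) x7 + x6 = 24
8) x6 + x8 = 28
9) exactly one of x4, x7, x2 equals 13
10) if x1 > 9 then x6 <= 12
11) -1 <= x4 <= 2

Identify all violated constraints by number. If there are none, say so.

1) x2 = 13 ≠ 16 and x3 = 17 ≠ 20; both disjuncts false  no
2) gcd(11, 19) = 1  yes
3) max(11, 19, 13) = 19  yes
4) x7 = 11 is odd  yes
5) x7 = 11 ≠ 13 and x3 = 17 ≠ 16; both disjuncts false  no
6) values 1 <= 17 <= 19  yes
7) x7 + x6 = 11 + 10 = 21, not 24  no
8) x6 + x8 = 10 + 19 = 29, not 28  no
9) x4=1, x7=11, x2=13; 1 of them equals 13  yes
10) x1 = 10 > 9, so we need x6 ≤ 12; x6 = 10 ≤ 12  yes
11) x4 = 1 lies in [-1, 2]  yes

Violated: 1, 5, 7, 8.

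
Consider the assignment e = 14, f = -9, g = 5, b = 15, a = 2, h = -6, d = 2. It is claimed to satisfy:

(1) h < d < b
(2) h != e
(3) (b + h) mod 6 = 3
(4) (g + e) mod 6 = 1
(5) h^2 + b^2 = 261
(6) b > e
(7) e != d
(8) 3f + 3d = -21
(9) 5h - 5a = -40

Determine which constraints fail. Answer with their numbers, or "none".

(1) values -6 < 2 < 15 — holds.
(2) h = -6, e = 14; distinct — holds.
(3) b + h = 9; 9 mod 6 = 3 — holds.
(4) g + e = 19; 19 mod 6 = 1 — holds.
(5) h^2 + b^2 = (-6)^2 + 15^2 = 36 + 225 = 261 — holds.
(6) b = 15, e = 14; 15 > 14 — holds.
(7) e = 14, d = 2; distinct — holds.
(8) 3f + 3d = 3(-9) + 3(2) = -21 — holds.
(9) 5h - 5a = 5(-6) - 5(2) = -40 — holds.

The assignment satisfies every constraint.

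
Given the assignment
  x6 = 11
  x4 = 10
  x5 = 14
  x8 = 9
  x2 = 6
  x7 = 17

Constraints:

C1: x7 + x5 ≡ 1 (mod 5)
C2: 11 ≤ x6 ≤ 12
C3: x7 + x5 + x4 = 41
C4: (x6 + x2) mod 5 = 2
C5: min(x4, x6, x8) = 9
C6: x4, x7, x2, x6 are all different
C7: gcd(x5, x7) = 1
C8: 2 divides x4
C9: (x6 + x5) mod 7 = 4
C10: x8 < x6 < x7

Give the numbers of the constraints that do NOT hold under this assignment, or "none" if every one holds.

C1: x7 + x5 = 31; 31 mod 5 = 1  OK
C2: x6 = 11 lies in [11, 12]  OK
C3: x7 + x5 + x4 = 17 + 14 + 10 = 41  OK
C4: x6 + x2 = 17; 17 mod 5 = 2  OK
C5: min(10, 11, 9) = 9  OK
C6: values 10, 17, 6, 11 are pairwise distinct  OK
C7: gcd(14, 17) = 1  OK
C8: 10 / 2 = 5, so 2 divides 10  OK
C9: x6 + x5 = 25; 25 mod 7 = 4  OK
C10: values 9 < 11 < 17  OK

No violations.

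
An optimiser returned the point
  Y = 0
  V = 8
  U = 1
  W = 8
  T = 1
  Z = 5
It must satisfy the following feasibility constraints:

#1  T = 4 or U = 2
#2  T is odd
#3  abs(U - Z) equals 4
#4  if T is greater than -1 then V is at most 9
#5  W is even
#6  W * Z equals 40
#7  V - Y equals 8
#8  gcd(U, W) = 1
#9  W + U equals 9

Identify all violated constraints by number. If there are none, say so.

No — constraint 1 is not satisfied.

#1 T = 1 ≠ 4 and U = 1 ≠ 2; both disjuncts false — violated.
#2 T = 1 is odd — satisfied.
#3 abs(1 - 5) = 4 — satisfied.
#4 T = 1 > -1, so we need V ≤ 9; V = 8 ≤ 9 — satisfied.
#5 W = 8 is even — satisfied.
#6 W * Z = 8 * 5 = 40 — satisfied.
#7 V - Y = 8 - 0 = 8 — satisfied.
#8 gcd(1, 8) = 1 — satisfied.
#9 W + U = 8 + 1 = 9 — satisfied.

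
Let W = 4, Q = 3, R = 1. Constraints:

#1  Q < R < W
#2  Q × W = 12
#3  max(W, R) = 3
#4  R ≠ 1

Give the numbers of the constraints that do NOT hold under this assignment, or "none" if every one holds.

Constraints 1, 3, 4 are violated.

#1 values 3, 1, 4; Q = 3 is not < R = 1  false
#2 Q × W = 3 × 4 = 12  true
#3 max(4, 1) = 4, not 3  false
#4 R = 1, but 1 is required to differ  false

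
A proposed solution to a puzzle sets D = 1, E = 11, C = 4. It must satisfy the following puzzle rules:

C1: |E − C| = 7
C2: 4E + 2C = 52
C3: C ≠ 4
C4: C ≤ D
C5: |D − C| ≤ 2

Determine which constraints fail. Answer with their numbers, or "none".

C1: |11 − 4| = 7 — OK.
C2: 4E + 2C = 4(11) + 2(4) = 52 — OK.
C3: C = 4, but 4 is required to differ — violated.
C4: C = 4, D = 1; 4 > 1 (want ≤) — violated.
C5: |1 − 4| = 3; 3 > 2, exceeds bound 2 — violated.

Violated: 3, 4, and 5.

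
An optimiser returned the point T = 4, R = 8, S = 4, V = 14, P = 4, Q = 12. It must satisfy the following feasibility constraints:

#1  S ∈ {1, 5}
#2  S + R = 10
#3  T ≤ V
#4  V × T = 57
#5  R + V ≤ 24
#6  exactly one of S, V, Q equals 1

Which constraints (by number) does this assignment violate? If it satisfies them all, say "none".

Constraints 1, 2, 4, 6 are violated.

#1 S = 4 is not in {1, 5} — violated.
#2 S + R = 4 + 8 = 12, not 10 — violated.
#3 T = 4, V = 14; 4 ≤ 14 — satisfied.
#4 V × T = 14 × 4 = 56, not 57 — violated.
#5 R + V = 8 + 14 = 22; 22 ≤ 24 — satisfied.
#6 S=4, V=14, Q=12; 0 of them equal 1, not exactly one — violated.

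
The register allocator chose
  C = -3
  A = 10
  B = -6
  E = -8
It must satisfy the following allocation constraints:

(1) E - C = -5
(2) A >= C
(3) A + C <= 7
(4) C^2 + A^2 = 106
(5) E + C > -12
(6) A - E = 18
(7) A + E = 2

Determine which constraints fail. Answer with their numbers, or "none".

(1) E - C = -8 - (-3) = -5 — holds.
(2) A = 10, C = -3; 10 ≥ -3 — holds.
(3) A + C = 10 + (-3) = 7; 7 ≤ 7 — holds.
(4) C^2 + A^2 = (-3)^2 + 10^2 = 9 + 100 = 109, not 106 — fails.
(5) E + C = -8 + (-3) = -11; -11 > -12 — holds.
(6) A - E = 10 - (-8) = 18 — holds.
(7) A + E = 10 + (-8) = 2 — holds.

Violated: 4.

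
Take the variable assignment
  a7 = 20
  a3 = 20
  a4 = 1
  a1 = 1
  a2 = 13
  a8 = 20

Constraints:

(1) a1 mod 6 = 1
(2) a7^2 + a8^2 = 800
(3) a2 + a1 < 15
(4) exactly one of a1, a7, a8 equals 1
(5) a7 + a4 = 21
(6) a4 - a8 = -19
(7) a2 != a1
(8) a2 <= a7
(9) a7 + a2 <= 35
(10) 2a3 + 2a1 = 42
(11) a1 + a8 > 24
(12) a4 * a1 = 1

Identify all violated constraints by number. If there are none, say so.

(1) 1 mod 6 = 1 — satisfied.
(2) a7^2 + a8^2 = 20^2 + 20^2 = 400 + 400 = 800 — satisfied.
(3) a2 + a1 = 13 + 1 = 14; 14 < 15 — satisfied.
(4) a1=1, a7=20, a8=20; 1 of them equals 1 — satisfied.
(5) a7 + a4 = 20 + 1 = 21 — satisfied.
(6) a4 - a8 = 1 - 20 = -19 — satisfied.
(7) a2 = 13, a1 = 1; distinct — satisfied.
(8) a2 = 13, a7 = 20; 13 ≤ 20 — satisfied.
(9) a7 + a2 = 20 + 13 = 33; 33 ≤ 35 — satisfied.
(10) 2a3 + 2a1 = 2(20) + 2(1) = 42 — satisfied.
(11) a1 + a8 = 1 + 20 = 21; 21 ≤ 24, bound 24 not met — violated.
(12) a4 * a1 = 1 * 1 = 1 — satisfied.

Violated: 11.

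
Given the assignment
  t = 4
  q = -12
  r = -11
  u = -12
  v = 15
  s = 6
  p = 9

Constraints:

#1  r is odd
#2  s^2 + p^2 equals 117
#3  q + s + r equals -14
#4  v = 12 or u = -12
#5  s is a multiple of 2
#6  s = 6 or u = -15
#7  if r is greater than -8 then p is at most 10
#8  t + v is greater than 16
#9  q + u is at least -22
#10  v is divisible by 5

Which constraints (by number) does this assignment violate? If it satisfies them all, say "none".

No — constraints 3, 9 are not satisfied.

#1 r = -11 is odd  yes
#2 s^2 + p^2 = 6^2 + 9^2 = 36 + 81 = 117  yes
#3 q + s + r = -12 + 6 + (-11) = -17, not -14  no
#4 v = 15 ≠ 12, but u = -12 = -12 (second disjunct)  yes
#5 6 / 2 = 3, so 2 divides 6  yes
#6 s = 6 = 6 (first disjunct)  yes
#7 r = -11, not > -8; antecedent false, conditional vacuously true  yes
#8 t + v = 4 + 15 = 19; 19 > 16  yes
#9 q + u = -12 + (-12) = -24; -24 < -22, bound -22 not met  no
#10 15 / 5 = 3, so 5 divides 15  yes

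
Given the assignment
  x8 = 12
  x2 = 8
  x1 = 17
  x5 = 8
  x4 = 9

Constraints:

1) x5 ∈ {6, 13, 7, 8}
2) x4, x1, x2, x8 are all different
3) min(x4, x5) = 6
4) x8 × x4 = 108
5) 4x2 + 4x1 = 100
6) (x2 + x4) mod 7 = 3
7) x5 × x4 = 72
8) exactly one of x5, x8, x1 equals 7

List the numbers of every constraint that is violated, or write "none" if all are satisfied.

1) x5 = 8 is in {6, 13, 7, 8}  holds
2) values 9, 17, 8, 12 are pairwise distinct  holds
3) min(9, 8) = 8, not 6  fails
4) x8 × x4 = 12 × 9 = 108  holds
5) 4x2 + 4x1 = 4(8) + 4(17) = 100  holds
6) x2 + x4 = 17; 17 mod 7 = 3  holds
7) x5 × x4 = 8 × 9 = 72  holds
8) x5=8, x8=12, x1=17; 0 of them equal 7, not exactly one  fails

No — constraints 3 and 8 are not satisfied.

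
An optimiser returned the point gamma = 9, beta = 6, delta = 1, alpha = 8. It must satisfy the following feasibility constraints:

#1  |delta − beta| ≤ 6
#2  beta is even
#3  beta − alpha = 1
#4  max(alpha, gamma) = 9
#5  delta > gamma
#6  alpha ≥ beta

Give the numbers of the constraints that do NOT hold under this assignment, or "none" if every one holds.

Violated: 3 and 5.

#1 |1 − 6| = 5; 5 ≤ 6 — satisfied.
#2 beta = 6 is even — satisfied.
#3 beta − alpha = 6 − 8 = -2, not 1 — violated.
#4 max(8, 9) = 9 — satisfied.
#5 delta = 1, gamma = 9; 1 ≤ 9 (want >) — violated.
#6 alpha = 8, beta = 6; 8 ≥ 6 — satisfied.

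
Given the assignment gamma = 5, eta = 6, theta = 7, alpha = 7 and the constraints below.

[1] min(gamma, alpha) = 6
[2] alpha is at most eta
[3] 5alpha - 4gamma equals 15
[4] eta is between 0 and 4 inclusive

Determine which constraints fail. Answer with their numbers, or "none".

[1] min(5, 7) = 5, not 6 — fails.
[2] alpha = 7, eta = 6; 7 > 6 (want ≤) — fails.
[3] 5alpha - 4gamma = 5(7) - 4(5) = 15 — holds.
[4] eta = 6 is outside [0, 4] — fails.

No — constraints 1, 2, and 4 are not satisfied.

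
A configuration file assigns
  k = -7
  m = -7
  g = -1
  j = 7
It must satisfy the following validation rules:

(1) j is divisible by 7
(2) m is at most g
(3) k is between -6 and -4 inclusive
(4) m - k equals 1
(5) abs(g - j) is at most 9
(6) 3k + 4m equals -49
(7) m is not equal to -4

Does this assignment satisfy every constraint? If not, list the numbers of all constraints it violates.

(1) 7 / 7 = 1, so 7 divides 7 — holds.
(2) m = -7, g = -1; -7 ≤ -1 — holds.
(3) k = -7 is outside [-6, -4] — does not hold.
(4) m - k = -7 - (-7) = 0, not 1 — does not hold.
(5) abs(-1 - 7) = 8; 8 ≤ 9 — holds.
(6) 3k + 4m = 3(-7) + 4(-7) = -49 — holds.
(7) m = -7, and -7 ≠ -4 — holds.

No — constraints 3 and 4 are not satisfied.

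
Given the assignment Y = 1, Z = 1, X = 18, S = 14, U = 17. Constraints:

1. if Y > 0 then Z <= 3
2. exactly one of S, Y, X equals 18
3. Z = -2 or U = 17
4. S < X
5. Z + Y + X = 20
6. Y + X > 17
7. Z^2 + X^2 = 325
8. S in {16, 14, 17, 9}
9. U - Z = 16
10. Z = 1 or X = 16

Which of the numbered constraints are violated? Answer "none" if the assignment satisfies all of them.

1. Y = 1 > 0, so we need Z ≤ 3; Z = 1 ≤ 3 — holds.
2. S=14, Y=1, X=18; 1 of them equals 18 — holds.
3. Z = 1 ≠ -2, but U = 17 = 17 (second disjunct) — holds.
4. S = 14, X = 18; 14 < 18 — holds.
5. Z + Y + X = 1 + 1 + 18 = 20 — holds.
6. Y + X = 1 + 18 = 19; 19 > 17 — holds.
7. Z^2 + X^2 = 1^2 + 18^2 = 1 + 324 = 325 — holds.
8. S = 14 is in {16, 14, 17, 9} — holds.
9. U - Z = 17 - 1 = 16 — holds.
10. Z = 1 = 1 (first disjunct) — holds.

Yes — all constraints hold.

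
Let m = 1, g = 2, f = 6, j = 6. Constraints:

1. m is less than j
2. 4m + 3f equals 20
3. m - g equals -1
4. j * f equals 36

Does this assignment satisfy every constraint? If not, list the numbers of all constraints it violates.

1. m = 1, j = 6; 1 < 6 — OK.
2. 4m + 3f = 4(1) + 3(6) = 22, not 20 — violated.
3. m - g = 1 - 2 = -1 — OK.
4. j * f = 6 * 6 = 36 — OK.

Constraint 2 is violated.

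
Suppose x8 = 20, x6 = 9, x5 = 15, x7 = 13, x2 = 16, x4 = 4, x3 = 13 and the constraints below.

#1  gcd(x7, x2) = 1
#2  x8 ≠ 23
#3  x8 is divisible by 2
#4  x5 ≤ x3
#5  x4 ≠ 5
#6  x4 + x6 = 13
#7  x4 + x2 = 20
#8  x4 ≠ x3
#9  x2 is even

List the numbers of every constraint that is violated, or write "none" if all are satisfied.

#1 gcd(13, 16) = 1  ✓
#2 x8 = 20, and 20 ≠ 23  ✓
#3 20 / 2 = 10, so 2 divides 20  ✓
#4 x5 = 15, x3 = 13; 15 > 13 (want ≤)  ✗
#5 x4 = 4, and 4 ≠ 5  ✓
#6 x4 + x6 = 4 + 9 = 13  ✓
#7 x4 + x2 = 4 + 16 = 20  ✓
#8 x4 = 4, x3 = 13; distinct  ✓
#9 x2 = 16 is even  ✓

Constraint 4 does not hold.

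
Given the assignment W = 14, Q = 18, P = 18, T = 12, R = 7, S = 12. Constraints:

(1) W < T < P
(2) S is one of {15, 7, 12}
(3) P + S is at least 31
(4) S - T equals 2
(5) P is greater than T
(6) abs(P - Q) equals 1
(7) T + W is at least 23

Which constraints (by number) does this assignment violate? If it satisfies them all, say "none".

Constraints 1, 3, 4, and 6 are violated.

(1) values 14, 12, 18; W = 14 is not < T = 12 — does not hold.
(2) S = 12 is in {15, 7, 12} — holds.
(3) P + S = 18 + 12 = 30; 30 < 31, bound 31 not met — does not hold.
(4) S - T = 12 - 12 = 0, not 2 — does not hold.
(5) P = 18, T = 12; 18 > 12 — holds.
(6) abs(18 - 18) = 0, not 1 — does not hold.
(7) T + W = 12 + 14 = 26; 26 ≥ 23 — holds.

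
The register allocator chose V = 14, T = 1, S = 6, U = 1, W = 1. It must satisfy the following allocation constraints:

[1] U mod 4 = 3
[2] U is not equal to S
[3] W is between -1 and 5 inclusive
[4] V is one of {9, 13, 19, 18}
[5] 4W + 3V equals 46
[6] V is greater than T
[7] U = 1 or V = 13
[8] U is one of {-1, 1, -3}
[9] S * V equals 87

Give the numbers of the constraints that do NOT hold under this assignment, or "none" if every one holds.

No — constraints 1, 4, 9 are not satisfied.

[1] 1 mod 4 = 1, not 3  ✘
[2] U = 1, S = 6; distinct  ✔
[3] W = 1 lies in [-1, 5]  ✔
[4] V = 14 is not in {9, 13, 19, 18}  ✘
[5] 4W + 3V = 4(1) + 3(14) = 46  ✔
[6] V = 14, T = 1; 14 > 1  ✔
[7] U = 1 = 1 (first disjunct)  ✔
[8] U = 1 is in {-1, 1, -3}  ✔
[9] S * V = 6 * 14 = 84, not 87  ✘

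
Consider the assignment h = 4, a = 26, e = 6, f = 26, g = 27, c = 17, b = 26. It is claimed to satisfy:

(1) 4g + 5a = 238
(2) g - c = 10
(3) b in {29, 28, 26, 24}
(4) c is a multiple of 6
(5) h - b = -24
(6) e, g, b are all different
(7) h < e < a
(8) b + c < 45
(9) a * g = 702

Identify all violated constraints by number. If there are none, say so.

(1) 4g + 5a = 4(27) + 5(26) = 238 — holds.
(2) g - c = 27 - 17 = 10 — holds.
(3) b = 26 is in {29, 28, 26, 24} — holds.
(4) 17 = 6*2 + 5, so 6 does not divide 17 — fails.
(5) h - b = 4 - 26 = -22, not -24 — fails.
(6) values 6, 27, 26 are pairwise distinct — holds.
(7) values 4 < 6 < 26 — holds.
(8) b + c = 26 + 17 = 43; 43 < 45 — holds.
(9) a * g = 26 * 27 = 702 — holds.

Constraints 4 and 5 do not hold.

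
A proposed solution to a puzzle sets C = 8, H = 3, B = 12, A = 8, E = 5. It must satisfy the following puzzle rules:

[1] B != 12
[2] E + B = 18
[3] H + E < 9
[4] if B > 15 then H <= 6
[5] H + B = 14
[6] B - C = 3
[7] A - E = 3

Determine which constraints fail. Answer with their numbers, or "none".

Constraints 1, 2, 5, and 6 do not hold.

[1] B = 12, but 12 is required to differ — violated.
[2] E + B = 5 + 12 = 17, not 18 — violated.
[3] H + E = 3 + 5 = 8; 8 < 9 — satisfied.
[4] B = 12, not > 15; antecedent false, conditional vacuously true — satisfied.
[5] H + B = 3 + 12 = 15, not 14 — violated.
[6] B - C = 12 - 8 = 4, not 3 — violated.
[7] A - E = 8 - 5 = 3 — satisfied.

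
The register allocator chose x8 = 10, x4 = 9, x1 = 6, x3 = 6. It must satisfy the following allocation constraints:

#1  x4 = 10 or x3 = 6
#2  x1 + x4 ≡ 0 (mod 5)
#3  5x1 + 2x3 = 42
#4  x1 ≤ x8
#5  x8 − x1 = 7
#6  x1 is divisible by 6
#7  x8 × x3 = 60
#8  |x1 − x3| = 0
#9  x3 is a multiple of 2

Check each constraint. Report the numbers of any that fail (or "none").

#1 x4 = 9 ≠ 10, but x3 = 6 = 6 (second disjunct) — holds.
#2 x1 + x4 = 15; 15 mod 5 = 0 — holds.
#3 5x1 + 2x3 = 5(6) + 2(6) = 42 — holds.
#4 x1 = 6, x8 = 10; 6 ≤ 10 — holds.
#5 x8 − x1 = 10 − 6 = 4, not 7 — fails.
#6 6 / 6 = 1, so 6 divides 6 — holds.
#7 x8 × x3 = 10 × 6 = 60 — holds.
#8 |6 − 6| = 0 — holds.
#9 6 / 2 = 3, so 2 divides 6 — holds.

Constraint 5 is violated.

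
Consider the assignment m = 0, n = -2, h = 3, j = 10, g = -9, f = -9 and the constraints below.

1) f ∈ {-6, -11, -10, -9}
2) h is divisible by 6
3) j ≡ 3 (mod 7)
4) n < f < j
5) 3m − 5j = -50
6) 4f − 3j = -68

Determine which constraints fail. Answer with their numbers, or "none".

1) f = -9 is in {-6, -11, -10, -9}  OK
2) 3 = 6×0 + 3, so 6 does not divide 3  FAIL
3) 10 mod 7 = 3  OK
4) values -2, -9, 10; n = -2 is not < f = -9  FAIL
5) 3m − 5j = 3(0) − 5(10) = -50  OK
6) 4f − 3j = 4(-9) − 3(10) = -66, not -68  FAIL

Violated: 2, 4, 6.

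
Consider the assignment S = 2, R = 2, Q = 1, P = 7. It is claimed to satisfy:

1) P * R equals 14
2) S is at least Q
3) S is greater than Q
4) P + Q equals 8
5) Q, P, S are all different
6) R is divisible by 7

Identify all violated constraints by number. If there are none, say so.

Violated: 6.

1) P * R = 7 * 2 = 14  holds
2) S = 2, Q = 1; 2 ≥ 1  holds
3) S = 2, Q = 1; 2 > 1  holds
4) P + Q = 7 + 1 = 8  holds
5) values 1, 7, 2 are pairwise distinct  holds
6) 2 = 7*0 + 2, so 7 does not divide 2  fails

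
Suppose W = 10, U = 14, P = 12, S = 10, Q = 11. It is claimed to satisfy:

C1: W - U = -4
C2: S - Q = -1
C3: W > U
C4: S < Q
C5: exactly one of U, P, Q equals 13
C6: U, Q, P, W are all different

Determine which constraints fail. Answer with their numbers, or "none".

Constraints 3 and 5 do not hold.

C1: W - U = 10 - 14 = -4 — holds.
C2: S - Q = 10 - 11 = -1 — holds.
C3: W = 10, U = 14; 10 ≤ 14 (want >) — does not hold.
C4: S = 10, Q = 11; 10 < 11 — holds.
C5: U=14, P=12, Q=11; 0 of them equal 13, not exactly one — does not hold.
C6: values 14, 11, 12, 10 are pairwise distinct — holds.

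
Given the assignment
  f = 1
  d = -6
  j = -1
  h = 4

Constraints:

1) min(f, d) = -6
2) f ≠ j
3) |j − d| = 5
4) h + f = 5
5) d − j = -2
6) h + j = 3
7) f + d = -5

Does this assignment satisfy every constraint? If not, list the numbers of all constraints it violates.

1) min(1, -6) = -6  yes
2) f = 1, j = -1; distinct  yes
3) |-1 − (-6)| = 5  yes
4) h + f = 4 + 1 = 5  yes
5) d − j = -6 − (-1) = -5, not -2  no
6) h + j = 4 + (-1) = 3  yes
7) f + d = 1 + (-6) = -5  yes

Violated: 5.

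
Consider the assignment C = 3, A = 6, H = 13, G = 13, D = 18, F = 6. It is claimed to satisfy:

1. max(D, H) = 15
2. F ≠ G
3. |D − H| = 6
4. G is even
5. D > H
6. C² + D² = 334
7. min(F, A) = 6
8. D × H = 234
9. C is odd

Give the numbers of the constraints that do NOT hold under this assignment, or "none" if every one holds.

Constraints 1, 3, 4, and 6 do not hold.

1. max(18, 13) = 18, not 15 — violated.
2. F = 6, G = 13; distinct — OK.
3. |18 − 13| = 5, not 6 — violated.
4. G = 13 is odd — violated.
5. D = 18, H = 13; 18 > 13 — OK.
6. C² + D² = 3² + 18² = 9 + 324 = 333, not 334 — violated.
7. min(6, 6) = 6 — OK.
8. D × H = 18 × 13 = 234 — OK.
9. C = 3 is odd — OK.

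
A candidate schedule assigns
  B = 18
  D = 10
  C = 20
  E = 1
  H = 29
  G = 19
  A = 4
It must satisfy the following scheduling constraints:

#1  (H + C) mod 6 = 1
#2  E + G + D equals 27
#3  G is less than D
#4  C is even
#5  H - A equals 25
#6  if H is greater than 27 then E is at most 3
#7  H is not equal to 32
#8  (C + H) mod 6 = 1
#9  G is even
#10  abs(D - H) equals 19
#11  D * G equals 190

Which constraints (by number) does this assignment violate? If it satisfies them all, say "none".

The assignment fails constraints 2, 3, and 9.

#1 H + C = 49; 49 mod 6 = 1 — holds.
#2 E + G + D = 1 + 19 + 10 = 30, not 27 — fails.
#3 G = 19, D = 10; 19 ≥ 10 (want <) — fails.
#4 C = 20 is even — holds.
#5 H - A = 29 - 4 = 25 — holds.
#6 H = 29 > 27, so we need E ≤ 3; E = 1 ≤ 3 — holds.
#7 H = 29, and 29 ≠ 32 — holds.
#8 C + H = 49; 49 mod 6 = 1 — holds.
#9 G = 19 is odd — fails.
#10 abs(10 - 29) = 19 — holds.
#11 D * G = 10 * 19 = 190 — holds.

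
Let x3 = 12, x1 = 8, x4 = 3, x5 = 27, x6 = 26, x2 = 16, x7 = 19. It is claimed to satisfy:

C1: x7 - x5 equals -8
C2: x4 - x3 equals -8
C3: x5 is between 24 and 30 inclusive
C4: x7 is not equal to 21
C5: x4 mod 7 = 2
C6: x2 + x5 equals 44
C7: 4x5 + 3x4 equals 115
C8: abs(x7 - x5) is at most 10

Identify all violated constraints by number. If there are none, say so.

The assignment fails constraints 2, 5, 6, and 7.

C1: x7 - x5 = 19 - 27 = -8  yes
C2: x4 - x3 = 3 - 12 = -9, not -8  no
C3: x5 = 27 lies in [24, 30]  yes
C4: x7 = 19, and 19 ≠ 21  yes
C5: 3 mod 7 = 3, not 2  no
C6: x2 + x5 = 16 + 27 = 43, not 44  no
C7: 4x5 + 3x4 = 4(27) + 3(3) = 117, not 115  no
C8: abs(19 - 27) = 8; 8 ≤ 10  yes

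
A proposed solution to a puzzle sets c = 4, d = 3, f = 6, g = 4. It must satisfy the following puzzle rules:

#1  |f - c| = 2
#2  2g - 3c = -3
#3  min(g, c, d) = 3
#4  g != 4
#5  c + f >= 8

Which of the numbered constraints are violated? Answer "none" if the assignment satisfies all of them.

Constraints 2, 4 do not hold.

#1 |6 - 4| = 2  true
#2 2g - 3c = 2(4) - 3(4) = -4, not -3  false
#3 min(4, 4, 3) = 3  true
#4 g = 4, but 4 is required to differ  false
#5 c + f = 4 + 6 = 10; 10 ≥ 8  true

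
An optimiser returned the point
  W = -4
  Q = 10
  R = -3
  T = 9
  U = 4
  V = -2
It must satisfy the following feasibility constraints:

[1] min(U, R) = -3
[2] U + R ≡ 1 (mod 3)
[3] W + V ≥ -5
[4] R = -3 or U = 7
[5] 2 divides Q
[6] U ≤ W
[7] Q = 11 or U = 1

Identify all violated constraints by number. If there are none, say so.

Violated: 3, 6, 7.

[1] min(4, -3) = -3  OK
[2] U + R = 1; 1 mod 3 = 1  OK
[3] W + V = -4 + (-2) = -6; -6 < -5, bound -5 not met  FAIL
[4] R = -3 = -3 (first disjunct)  OK
[5] 10 / 2 = 5, so 2 divides 10  OK
[6] U = 4, W = -4; 4 > -4 (want ≤)  FAIL
[7] Q = 10 ≠ 11 and U = 4 ≠ 1; both disjuncts false  FAIL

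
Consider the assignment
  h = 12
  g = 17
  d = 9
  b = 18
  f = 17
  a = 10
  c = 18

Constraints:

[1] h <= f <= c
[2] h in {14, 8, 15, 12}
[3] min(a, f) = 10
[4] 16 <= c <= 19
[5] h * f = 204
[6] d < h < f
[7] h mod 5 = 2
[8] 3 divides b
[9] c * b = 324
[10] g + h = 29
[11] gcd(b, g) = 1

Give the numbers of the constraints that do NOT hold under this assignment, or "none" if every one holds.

[1] values 12 <= 17 <= 18  true
[2] h = 12 is in {14, 8, 15, 12}  true
[3] min(10, 17) = 10  true
[4] c = 18 lies in [16, 19]  true
[5] h * f = 12 * 17 = 204  true
[6] values 9 < 12 < 17  true
[7] 12 mod 5 = 2  true
[8] 18 / 3 = 6, so 3 divides 18  true
[9] c * b = 18 * 18 = 324  true
[10] g + h = 17 + 12 = 29  true
[11] gcd(18, 17) = 1  true

The assignment satisfies every constraint.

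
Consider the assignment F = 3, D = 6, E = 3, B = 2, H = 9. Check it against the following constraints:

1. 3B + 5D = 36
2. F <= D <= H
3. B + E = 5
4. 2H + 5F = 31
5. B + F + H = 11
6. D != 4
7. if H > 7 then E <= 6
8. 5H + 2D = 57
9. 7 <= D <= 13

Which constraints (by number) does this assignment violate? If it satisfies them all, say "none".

The assignment fails constraints 4, 5, and 9.

1. 3B + 5D = 3(2) + 5(6) = 36 — satisfied.
2. values 3 <= 6 <= 9 — satisfied.
3. B + E = 2 + 3 = 5 — satisfied.
4. 2H + 5F = 2(9) + 5(3) = 33, not 31 — violated.
5. B + F + H = 2 + 3 + 9 = 14, not 11 — violated.
6. D = 6, and 6 ≠ 4 — satisfied.
7. H = 9 > 7, so we need E ≤ 6; E = 3 ≤ 6 — satisfied.
8. 5H + 2D = 5(9) + 2(6) = 57 — satisfied.
9. D = 6 is outside [7, 13] — violated.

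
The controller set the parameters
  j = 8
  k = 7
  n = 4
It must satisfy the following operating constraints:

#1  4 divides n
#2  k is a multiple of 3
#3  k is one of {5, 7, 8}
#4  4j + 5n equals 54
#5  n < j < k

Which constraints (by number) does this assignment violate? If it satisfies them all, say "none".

The assignment fails constraints 2, 4, 5.

#1 4 / 4 = 1, so 4 divides 4  true
#2 7 = 3*2 + 1, so 3 does not divide 7  false
#3 k = 7 is in {5, 7, 8}  true
#4 4j + 5n = 4(8) + 5(4) = 52, not 54  false
#5 values 4, 8, 7; j = 8 is not < k = 7  false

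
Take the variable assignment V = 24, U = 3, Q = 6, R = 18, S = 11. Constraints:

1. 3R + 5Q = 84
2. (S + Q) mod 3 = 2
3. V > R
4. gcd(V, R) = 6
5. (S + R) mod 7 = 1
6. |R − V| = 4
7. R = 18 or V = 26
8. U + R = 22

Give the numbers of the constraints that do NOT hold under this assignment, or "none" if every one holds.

Violated: 6 and 8.

1. 3R + 5Q = 3(18) + 5(6) = 84 — holds.
2. S + Q = 17; 17 mod 3 = 2 — holds.
3. V = 24, R = 18; 24 > 18 — holds.
4. gcd(24, 18) = 6 — holds.
5. S + R = 29; 29 mod 7 = 1 — holds.
6. |18 − 24| = 6, not 4 — fails.
7. R = 18 = 18 (first disjunct) — holds.
8. U + R = 3 + 18 = 21, not 22 — fails.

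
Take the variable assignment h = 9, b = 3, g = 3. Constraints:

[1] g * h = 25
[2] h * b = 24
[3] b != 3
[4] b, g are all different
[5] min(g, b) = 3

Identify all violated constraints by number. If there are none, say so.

[1] g * h = 3 * 9 = 27, not 25  fails
[2] h * b = 9 * 3 = 27, not 24  fails
[3] b = 3, but 3 is required to differ  fails
[4] b = g = 3, not all different  fails
[5] min(3, 3) = 3  holds

Violated: 1, 2, 3, and 4.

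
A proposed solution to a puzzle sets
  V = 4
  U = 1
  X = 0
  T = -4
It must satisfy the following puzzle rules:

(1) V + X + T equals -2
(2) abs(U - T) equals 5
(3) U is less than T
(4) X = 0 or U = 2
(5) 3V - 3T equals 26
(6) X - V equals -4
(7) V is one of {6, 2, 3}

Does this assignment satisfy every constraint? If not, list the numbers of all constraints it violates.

(1) V + X + T = 4 + 0 + (-4) = 0, not -2 — violated.
(2) abs(1 - (-4)) = 5 — satisfied.
(3) U = 1, T = -4; 1 ≥ -4 (want <) — violated.
(4) X = 0 = 0 (first disjunct) — satisfied.
(5) 3V - 3T = 3(4) - 3(-4) = 24, not 26 — violated.
(6) X - V = 0 - 4 = -4 — satisfied.
(7) V = 4 is not in {6, 2, 3} — violated.

The assignment fails constraints 1, 3, 5, and 7.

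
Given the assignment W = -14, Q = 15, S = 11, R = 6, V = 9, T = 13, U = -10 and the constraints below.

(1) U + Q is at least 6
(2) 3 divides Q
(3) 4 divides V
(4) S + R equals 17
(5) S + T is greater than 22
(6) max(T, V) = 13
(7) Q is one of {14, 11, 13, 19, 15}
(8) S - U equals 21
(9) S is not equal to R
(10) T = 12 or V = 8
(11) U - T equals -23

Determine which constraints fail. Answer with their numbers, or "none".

(1) U + Q = -10 + 15 = 5; 5 < 6, bound 6 not met  no
(2) 15 / 3 = 5, so 3 divides 15  yes
(3) 9 = 4*2 + 1, so 4 does not divide 9  no
(4) S + R = 11 + 6 = 17  yes
(5) S + T = 11 + 13 = 24; 24 > 22  yes
(6) max(13, 9) = 13  yes
(7) Q = 15 is in {14, 11, 13, 19, 15}  yes
(8) S - U = 11 - (-10) = 21  yes
(9) S = 11, R = 6; distinct  yes
(10) T = 13 ≠ 12 and V = 9 ≠ 8; both disjuncts false  no
(11) U - T = -10 - 13 = -23  yes

No — constraints 1, 3, and 10 are not satisfied.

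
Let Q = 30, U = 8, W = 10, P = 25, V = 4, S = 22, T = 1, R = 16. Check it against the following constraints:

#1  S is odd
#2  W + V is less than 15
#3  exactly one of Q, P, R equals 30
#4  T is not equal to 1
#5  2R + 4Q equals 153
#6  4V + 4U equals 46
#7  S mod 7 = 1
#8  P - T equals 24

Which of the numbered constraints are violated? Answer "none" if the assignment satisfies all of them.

No — constraints 1, 4, 5, and 6 are not satisfied.

#1 S = 22 is even — does not hold.
#2 W + V = 10 + 4 = 14; 14 < 15 — holds.
#3 Q=30, P=25, R=16; 1 of them equals 30 — holds.
#4 T = 1, but 1 is required to differ — does not hold.
#5 2R + 4Q = 2(16) + 4(30) = 152, not 153 — does not hold.
#6 4V + 4U = 4(4) + 4(8) = 48, not 46 — does not hold.
#7 22 mod 7 = 1 — holds.
#8 P - T = 25 - 1 = 24 — holds.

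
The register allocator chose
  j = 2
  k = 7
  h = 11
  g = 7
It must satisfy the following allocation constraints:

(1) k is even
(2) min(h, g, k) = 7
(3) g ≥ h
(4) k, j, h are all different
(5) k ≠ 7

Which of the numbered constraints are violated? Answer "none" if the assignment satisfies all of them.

(1) k = 7 is odd — does not hold.
(2) min(11, 7, 7) = 7 — holds.
(3) g = 7, h = 11; 7 < 11 (want ≥) — does not hold.
(4) values 7, 2, 11 are pairwise distinct — holds.
(5) k = 7, but 7 is required to differ — does not hold.

No — constraints 1, 3, and 5 are not satisfied.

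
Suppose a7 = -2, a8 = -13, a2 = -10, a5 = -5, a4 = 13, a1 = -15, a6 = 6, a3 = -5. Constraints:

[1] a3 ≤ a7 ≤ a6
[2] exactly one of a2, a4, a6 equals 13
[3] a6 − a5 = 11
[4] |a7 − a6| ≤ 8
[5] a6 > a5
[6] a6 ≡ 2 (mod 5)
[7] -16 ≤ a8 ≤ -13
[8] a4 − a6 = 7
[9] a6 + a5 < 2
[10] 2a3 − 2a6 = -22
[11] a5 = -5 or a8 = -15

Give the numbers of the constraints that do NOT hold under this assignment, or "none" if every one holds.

No — constraint 6 is not satisfied.

[1] values -5 ≤ -2 ≤ 6 — holds.
[2] a2=-10, a4=13, a6=6; 1 of them equals 13 — holds.
[3] a6 − a5 = 6 − (-5) = 11 — holds.
[4] |-2 − 6| = 8; 8 ≤ 8 — holds.
[5] a6 = 6, a5 = -5; 6 > -5 — holds.
[6] 6 mod 5 = 1, not 2 — does not hold.
[7] a8 = -13 lies in [-16, -13] — holds.
[8] a4 − a6 = 13 − 6 = 7 — holds.
[9] a6 + a5 = 6 + (-5) = 1; 1 < 2 — holds.
[10] 2a3 − 2a6 = 2(-5) − 2(6) = -22 — holds.
[11] a5 = -5 = -5 (first disjunct) — holds.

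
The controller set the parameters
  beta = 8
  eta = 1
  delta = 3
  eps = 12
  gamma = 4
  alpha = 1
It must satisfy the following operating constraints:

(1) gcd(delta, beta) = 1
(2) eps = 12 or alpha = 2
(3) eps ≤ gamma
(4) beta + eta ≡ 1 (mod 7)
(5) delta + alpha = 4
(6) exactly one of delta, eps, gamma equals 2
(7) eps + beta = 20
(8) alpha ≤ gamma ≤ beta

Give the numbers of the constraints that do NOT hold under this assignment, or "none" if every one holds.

(1) gcd(3, 8) = 1  OK
(2) eps = 12 = 12 (first disjunct)  OK
(3) eps = 12, gamma = 4; 12 > 4 (want ≤)  FAIL
(4) beta + eta = 9; 9 mod 7 = 2, not 1  FAIL
(5) delta + alpha = 3 + 1 = 4  OK
(6) delta=3, eps=12, gamma=4; 0 of them equal 2, not exactly one  FAIL
(7) eps + beta = 12 + 8 = 20  OK
(8) values 1 ≤ 4 ≤ 8  OK

Constraints 3, 4, and 6 do not hold.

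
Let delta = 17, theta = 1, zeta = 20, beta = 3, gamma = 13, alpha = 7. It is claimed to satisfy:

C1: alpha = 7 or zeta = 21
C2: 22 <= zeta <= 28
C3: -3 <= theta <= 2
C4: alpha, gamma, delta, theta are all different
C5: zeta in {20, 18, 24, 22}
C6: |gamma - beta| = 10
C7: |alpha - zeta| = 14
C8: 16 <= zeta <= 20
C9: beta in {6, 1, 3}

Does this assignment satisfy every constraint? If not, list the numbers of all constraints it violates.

C1: alpha = 7 = 7 (first disjunct) — OK.
C2: zeta = 20 is outside [22, 28] — violated.
C3: theta = 1 lies in [-3, 2] — OK.
C4: values 7, 13, 17, 1 are pairwise distinct — OK.
C5: zeta = 20 is in {20, 18, 24, 22} — OK.
C6: |13 - 3| = 10 — OK.
C7: |7 - 20| = 13, not 14 — violated.
C8: zeta = 20 lies in [16, 20] — OK.
C9: beta = 3 is in {6, 1, 3} — OK.

No — constraints 2 and 7 are not satisfied.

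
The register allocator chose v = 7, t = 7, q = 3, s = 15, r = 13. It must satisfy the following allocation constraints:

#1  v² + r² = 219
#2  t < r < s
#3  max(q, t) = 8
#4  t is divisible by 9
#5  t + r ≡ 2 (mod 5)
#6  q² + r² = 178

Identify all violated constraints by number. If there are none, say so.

#1 v² + r² = 7² + 13² = 49 + 169 = 218, not 219  ✘
#2 values 7 < 13 < 15  ✔
#3 max(3, 7) = 7, not 8  ✘
#4 7 = 9×0 + 7, so 9 does not divide 7  ✘
#5 t + r = 20; 20 mod 5 = 0, not 2  ✘
#6 q² + r² = 3² + 13² = 9 + 169 = 178  ✔

Constraints 1, 3, 4, and 5 are violated.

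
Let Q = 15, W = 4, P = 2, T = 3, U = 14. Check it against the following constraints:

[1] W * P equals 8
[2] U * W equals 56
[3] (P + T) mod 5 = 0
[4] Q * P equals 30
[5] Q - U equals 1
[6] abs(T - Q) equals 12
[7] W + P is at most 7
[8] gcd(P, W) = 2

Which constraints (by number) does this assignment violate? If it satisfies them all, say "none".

All constraints are satisfied.

[1] W * P = 4 * 2 = 8  OK
[2] U * W = 14 * 4 = 56  OK
[3] P + T = 5; 5 mod 5 = 0  OK
[4] Q * P = 15 * 2 = 30  OK
[5] Q - U = 15 - 14 = 1  OK
[6] abs(3 - 15) = 12  OK
[7] W + P = 4 + 2 = 6; 6 ≤ 7  OK
[8] gcd(2, 4) = 2  OK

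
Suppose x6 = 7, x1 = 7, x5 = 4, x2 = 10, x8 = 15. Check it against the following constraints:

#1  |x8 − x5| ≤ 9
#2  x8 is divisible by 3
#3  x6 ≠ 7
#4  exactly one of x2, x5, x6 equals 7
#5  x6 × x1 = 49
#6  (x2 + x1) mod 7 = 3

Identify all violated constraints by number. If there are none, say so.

No — constraints 1 and 3 are not satisfied.

#1 |15 − 4| = 11; 11 > 9, exceeds bound 9 — fails.
#2 15 / 3 = 5, so 3 divides 15 — holds.
#3 x6 = 7, but 7 is required to differ — fails.
#4 x2=10, x5=4, x6=7; 1 of them equals 7 — holds.
#5 x6 × x1 = 7 × 7 = 49 — holds.
#6 x2 + x1 = 17; 17 mod 7 = 3 — holds.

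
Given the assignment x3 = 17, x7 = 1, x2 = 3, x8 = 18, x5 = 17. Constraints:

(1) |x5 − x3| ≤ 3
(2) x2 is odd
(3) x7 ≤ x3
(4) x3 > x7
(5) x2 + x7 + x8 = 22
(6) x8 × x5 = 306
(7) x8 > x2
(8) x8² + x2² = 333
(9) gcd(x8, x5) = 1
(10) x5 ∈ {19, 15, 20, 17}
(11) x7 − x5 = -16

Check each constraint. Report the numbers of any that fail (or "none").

The assignment satisfies every constraint.

(1) |17 − 17| = 0; 0 ≤ 3  yes
(2) x2 = 3 is odd  yes
(3) x7 = 1, x3 = 17; 1 ≤ 17  yes
(4) x3 = 17, x7 = 1; 17 > 1  yes
(5) x2 + x7 + x8 = 3 + 1 + 18 = 22  yes
(6) x8 × x5 = 18 × 17 = 306  yes
(7) x8 = 18, x2 = 3; 18 > 3  yes
(8) x8² + x2² = 18² + 3² = 324 + 9 = 333  yes
(9) gcd(18, 17) = 1  yes
(10) x5 = 17 is in {19, 15, 20, 17}  yes
(11) x7 − x5 = 1 − 17 = -16  yes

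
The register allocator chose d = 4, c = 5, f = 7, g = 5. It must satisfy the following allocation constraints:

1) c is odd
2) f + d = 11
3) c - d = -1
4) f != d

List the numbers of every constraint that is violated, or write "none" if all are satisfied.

1) c = 5 is odd  true
2) f + d = 7 + 4 = 11  true
3) c - d = 5 - 4 = 1, not -1  false
4) f = 7, d = 4; distinct  true

Constraint 3 does not hold.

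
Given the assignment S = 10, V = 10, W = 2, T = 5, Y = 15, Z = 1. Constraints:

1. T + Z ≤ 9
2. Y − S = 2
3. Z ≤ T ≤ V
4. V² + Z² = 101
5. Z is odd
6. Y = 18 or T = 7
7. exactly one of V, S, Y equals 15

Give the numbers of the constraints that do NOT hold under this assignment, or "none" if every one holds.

1. T + Z = 5 + 1 = 6; 6 ≤ 9  yes
2. Y − S = 15 − 10 = 5, not 2  no
3. values 1 ≤ 5 ≤ 10  yes
4. V² + Z² = 10² + 1² = 100 + 1 = 101  yes
5. Z = 1 is odd  yes
6. Y = 15 ≠ 18 and T = 5 ≠ 7; both disjuncts false  no
7. V=10, S=10, Y=15; 1 of them equals 15  yes

Violated: 2 and 6.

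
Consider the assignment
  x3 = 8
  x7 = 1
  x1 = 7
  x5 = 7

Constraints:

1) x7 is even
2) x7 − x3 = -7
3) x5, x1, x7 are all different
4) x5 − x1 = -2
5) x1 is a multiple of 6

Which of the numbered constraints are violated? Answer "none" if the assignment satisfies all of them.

Constraints 1, 3, 4, 5 are violated.

1) x7 = 1 is odd — violated.
2) x7 − x3 = 1 − 8 = -7 — OK.
3) x5 = x1 = 7, not all different — violated.
4) x5 − x1 = 7 − 7 = 0, not -2 — violated.
5) 7 = 6×1 + 1, so 6 does not divide 7 — violated.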